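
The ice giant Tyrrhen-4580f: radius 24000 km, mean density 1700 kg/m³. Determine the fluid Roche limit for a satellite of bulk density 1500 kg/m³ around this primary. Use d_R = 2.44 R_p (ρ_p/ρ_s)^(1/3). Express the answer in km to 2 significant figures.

d_R = 2.44 × 24000 km × (1700/1500)^(1/3)
    = 61000 km

61000 km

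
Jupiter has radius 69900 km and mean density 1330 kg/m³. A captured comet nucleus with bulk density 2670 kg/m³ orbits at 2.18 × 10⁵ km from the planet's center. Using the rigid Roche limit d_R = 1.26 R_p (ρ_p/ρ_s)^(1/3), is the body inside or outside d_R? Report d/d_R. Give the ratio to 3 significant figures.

d_R = 1.26 × (69900 km) × (1330/2670)^(1/3) = 69820 km
d/d_R = (2.18 × 10⁵) / (69820) = 3.12
Since d/d_R > 1, the body is outside the Roche limit.

outside; d/d_R ≈ 3.12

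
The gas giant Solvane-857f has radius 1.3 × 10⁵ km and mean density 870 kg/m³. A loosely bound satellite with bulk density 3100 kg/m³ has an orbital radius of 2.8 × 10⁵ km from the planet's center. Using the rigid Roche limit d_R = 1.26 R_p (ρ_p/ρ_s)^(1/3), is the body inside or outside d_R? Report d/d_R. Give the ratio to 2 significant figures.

outside; d/d_R ≈ 2.6

d_R = 1.26 × (1.3 × 10⁵ km) × (870/3100)^(1/3) = 1.072 × 10⁵ km
d/d_R = (2.8 × 10⁵) / (1.072 × 10⁵) = 2.6
Since d/d_R > 1, the body is outside the Roche limit.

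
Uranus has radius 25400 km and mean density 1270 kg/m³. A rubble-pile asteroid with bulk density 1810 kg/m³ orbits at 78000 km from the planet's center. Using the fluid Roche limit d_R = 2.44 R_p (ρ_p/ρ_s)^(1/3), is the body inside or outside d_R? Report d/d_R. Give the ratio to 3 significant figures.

d_R = 2.44 × (25400 km) × (1270/1810)^(1/3) = 55070 km
d/d_R = (78000) / (55070) = 1.42
Since d/d_R > 1, the body is outside the Roche limit.

outside; d/d_R ≈ 1.42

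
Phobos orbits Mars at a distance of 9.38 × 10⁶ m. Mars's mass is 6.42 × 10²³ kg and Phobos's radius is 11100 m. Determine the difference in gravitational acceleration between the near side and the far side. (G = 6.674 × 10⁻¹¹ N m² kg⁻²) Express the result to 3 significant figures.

Δg = 4GMr/d³
   = 4 × (6.674 × 10⁻¹¹) × (6.42 × 10²³) × (11100) / (9.38 × 10⁶)³
   = 2.31 × 10⁻³ m/s²

2.31 × 10⁻³ m/s²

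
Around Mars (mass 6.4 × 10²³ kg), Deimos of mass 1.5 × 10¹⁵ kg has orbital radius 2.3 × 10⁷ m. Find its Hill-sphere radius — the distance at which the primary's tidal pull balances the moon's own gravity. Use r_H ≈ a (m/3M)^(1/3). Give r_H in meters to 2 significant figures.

r_H ≈ a (m/3M)^(1/3)
    = (2.3 × 10⁷) × (1.5 × 10¹⁵ / (3 × 6.4 × 10²³))^(1/3)
    = 2.1 × 10⁴ m

2.1 × 10⁴ m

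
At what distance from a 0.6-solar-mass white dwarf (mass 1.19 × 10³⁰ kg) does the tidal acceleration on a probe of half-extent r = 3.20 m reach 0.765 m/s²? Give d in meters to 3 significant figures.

2GMr/d³ = a_tidal  ⇒  d = (2GMr / a_tidal)^(1/3)
d = (2 × 6.674×10⁻¹¹ × (1.19 × 10³⁰) × (3.20) / (0.765))^(1/3)
  = 8.73 × 10⁶ m

8.73 × 10⁶ m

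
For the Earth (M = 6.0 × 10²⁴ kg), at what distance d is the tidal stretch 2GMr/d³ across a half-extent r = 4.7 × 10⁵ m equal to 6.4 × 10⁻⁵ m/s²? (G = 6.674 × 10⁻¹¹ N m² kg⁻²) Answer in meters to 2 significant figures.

1.8 × 10⁸ m

2GMr/d³ = a_tidal  ⇒  d = (2GMr / a_tidal)^(1/3)
d = (2 × 6.674×10⁻¹¹ × (6.0 × 10²⁴) × (4.7 × 10⁵) / (6.4 × 10⁻⁵))^(1/3)
  = 1.8 × 10⁸ m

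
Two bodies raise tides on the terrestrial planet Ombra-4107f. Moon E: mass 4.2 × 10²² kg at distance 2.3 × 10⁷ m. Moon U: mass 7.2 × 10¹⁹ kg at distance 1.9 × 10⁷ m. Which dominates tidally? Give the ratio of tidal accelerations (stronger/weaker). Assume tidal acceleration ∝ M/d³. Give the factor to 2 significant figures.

Tidal stretch scales as M/d³; compute that for each body.
Moon E: (4.2 × 10²²) / (2.3 × 10⁷)³ = 3.452
Moon U: (7.2 × 10¹⁹) / (1.9 × 10⁷)³ = 1.050 × 10⁻²
Ratio (larger/smaller) = 330

Moon E, by a factor of ≈ 330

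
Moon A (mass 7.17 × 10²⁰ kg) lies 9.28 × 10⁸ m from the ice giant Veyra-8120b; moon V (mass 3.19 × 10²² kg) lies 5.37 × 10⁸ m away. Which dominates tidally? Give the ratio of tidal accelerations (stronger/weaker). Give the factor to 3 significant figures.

Compare M/d³ for the two perturbers:
Moon A: (7.17 × 10²⁰) / (9.28 × 10⁸)³ = 8.972 × 10⁻⁷
Moon V: (3.19 × 10²²) / (5.37 × 10⁸)³ = 2.060 × 10⁻⁴
Ratio (larger/smaller) = 230

Moon V, by a factor of ≈ 230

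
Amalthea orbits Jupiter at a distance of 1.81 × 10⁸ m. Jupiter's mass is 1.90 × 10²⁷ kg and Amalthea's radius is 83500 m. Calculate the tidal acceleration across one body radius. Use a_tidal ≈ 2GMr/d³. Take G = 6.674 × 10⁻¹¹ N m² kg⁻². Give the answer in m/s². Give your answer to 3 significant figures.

3.57 × 10⁻³ m/s²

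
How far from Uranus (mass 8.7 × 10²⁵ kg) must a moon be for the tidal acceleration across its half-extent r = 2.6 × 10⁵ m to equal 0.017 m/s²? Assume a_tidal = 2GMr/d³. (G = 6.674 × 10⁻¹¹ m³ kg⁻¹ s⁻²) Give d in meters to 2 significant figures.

5.6 × 10⁷ m

2GMr/d³ = a_tidal  ⇒  d = (2GMr / a_tidal)^(1/3)
d = (2 × 6.674×10⁻¹¹ × (8.7 × 10²⁵) × (2.6 × 10⁵) / (0.017))^(1/3)
  = 5.6 × 10⁷ m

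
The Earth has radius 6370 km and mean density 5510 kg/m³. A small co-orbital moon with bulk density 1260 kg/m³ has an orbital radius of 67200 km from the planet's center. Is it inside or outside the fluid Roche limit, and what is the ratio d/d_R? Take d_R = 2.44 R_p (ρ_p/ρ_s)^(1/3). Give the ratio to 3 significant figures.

d_R = 2.44 × (6370 km) × (5510/1260)^(1/3) = 25420 km
d/d_R = (67200) / (25420) = 2.64
Since d/d_R > 1, the body is outside the Roche limit.

outside; d/d_R ≈ 2.64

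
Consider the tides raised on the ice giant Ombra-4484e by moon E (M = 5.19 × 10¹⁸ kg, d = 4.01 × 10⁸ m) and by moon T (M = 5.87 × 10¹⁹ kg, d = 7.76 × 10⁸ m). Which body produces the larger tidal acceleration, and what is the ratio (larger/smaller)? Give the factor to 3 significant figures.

Moon T, by a factor of ≈ 1.56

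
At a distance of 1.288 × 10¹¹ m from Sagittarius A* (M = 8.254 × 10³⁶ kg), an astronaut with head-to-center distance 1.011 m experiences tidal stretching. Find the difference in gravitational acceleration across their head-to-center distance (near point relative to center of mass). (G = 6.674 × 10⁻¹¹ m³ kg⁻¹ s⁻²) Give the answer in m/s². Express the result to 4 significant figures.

a_tidal = 2GMr/d³
        = 2 × (6.674 × 10⁻¹¹) × (8.254 × 10³⁶) × (1.011) / (1.288 × 10¹¹)³
        = 5.213 × 10⁻⁷ m/s²

5.213 × 10⁻⁷ m/s²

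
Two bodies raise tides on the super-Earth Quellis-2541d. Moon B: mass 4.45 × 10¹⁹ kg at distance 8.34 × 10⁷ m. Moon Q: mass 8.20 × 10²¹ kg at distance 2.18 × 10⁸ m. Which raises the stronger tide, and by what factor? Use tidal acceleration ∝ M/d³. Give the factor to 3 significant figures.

Moon Q, by a factor of ≈ 10.3

Compare M/d³ for the two perturbers:
Moon B: (4.45 × 10¹⁹) / (8.34 × 10⁷)³ = 7.671 × 10⁻⁵
Moon Q: (8.20 × 10²¹) / (2.18 × 10⁸)³ = 7.915 × 10⁻⁴
Ratio (larger/smaller) = 10.3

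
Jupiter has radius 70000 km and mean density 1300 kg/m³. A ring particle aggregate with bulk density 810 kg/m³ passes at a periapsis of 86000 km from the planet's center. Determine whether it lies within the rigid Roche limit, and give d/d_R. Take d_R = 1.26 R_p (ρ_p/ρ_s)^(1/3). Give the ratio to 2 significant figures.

d_R = 1.26 × (70000 km) × (1300/810)^(1/3) = 1.033 × 10⁵ km
d/d_R = (86000) / (1.033 × 10⁵) = 0.83
Since d/d_R < 1, the body is inside the Roche limit.

inside; d/d_R ≈ 0.83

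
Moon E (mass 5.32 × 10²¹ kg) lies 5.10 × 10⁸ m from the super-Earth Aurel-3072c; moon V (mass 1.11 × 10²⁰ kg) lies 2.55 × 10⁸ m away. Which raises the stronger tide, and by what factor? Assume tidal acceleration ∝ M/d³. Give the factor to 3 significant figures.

Moon E, by a factor of ≈ 5.99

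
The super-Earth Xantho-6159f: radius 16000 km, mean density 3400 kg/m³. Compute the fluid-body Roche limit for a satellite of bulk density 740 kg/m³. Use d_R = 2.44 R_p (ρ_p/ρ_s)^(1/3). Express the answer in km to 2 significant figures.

d_R = 2.44 × 16000 km × (3400/740)^(1/3)
    = 65000 km

65000 km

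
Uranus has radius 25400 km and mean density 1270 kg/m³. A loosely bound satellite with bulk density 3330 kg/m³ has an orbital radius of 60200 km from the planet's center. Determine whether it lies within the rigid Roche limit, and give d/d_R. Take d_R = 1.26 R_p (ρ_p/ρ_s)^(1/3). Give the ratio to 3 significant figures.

outside; d/d_R ≈ 2.59

d_R = 1.26 × (25400 km) × (1270/3330)^(1/3) = 23210 km
d/d_R = (60200) / (23210) = 2.59
Since d/d_R > 1, the body is outside the Roche limit.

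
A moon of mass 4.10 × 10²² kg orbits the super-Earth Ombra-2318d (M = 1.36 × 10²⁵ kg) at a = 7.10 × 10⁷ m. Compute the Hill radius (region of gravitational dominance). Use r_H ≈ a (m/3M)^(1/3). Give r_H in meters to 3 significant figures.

7.11 × 10⁶ m

r_H ≈ a (m/3M)^(1/3)
    = (7.10 × 10⁷) × (4.10 × 10²² / (3 × 1.36 × 10²⁵))^(1/3)
    = 7.11 × 10⁶ m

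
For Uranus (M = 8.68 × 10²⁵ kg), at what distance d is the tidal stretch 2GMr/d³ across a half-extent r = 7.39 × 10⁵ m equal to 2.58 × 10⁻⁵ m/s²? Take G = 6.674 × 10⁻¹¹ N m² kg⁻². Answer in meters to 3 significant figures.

6.92 × 10⁸ m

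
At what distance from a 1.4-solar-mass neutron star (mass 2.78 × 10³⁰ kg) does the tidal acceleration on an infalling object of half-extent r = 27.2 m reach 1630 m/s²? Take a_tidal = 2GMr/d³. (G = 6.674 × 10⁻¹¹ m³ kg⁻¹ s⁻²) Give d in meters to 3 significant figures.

1.84 × 10⁶ m

2GMr/d³ = a_tidal  ⇒  d = (2GMr / a_tidal)^(1/3)
d = (2 × 6.674×10⁻¹¹ × (2.78 × 10³⁰) × (27.2) / (1630))^(1/3)
  = 1.84 × 10⁶ m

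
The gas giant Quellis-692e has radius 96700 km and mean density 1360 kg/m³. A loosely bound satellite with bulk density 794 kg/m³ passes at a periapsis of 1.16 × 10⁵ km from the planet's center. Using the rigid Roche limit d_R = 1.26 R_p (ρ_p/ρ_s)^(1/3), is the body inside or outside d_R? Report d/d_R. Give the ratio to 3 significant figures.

inside; d/d_R ≈ 0.796

d_R = 1.26 × (96700 km) × (1360/794)^(1/3) = 1.458 × 10⁵ km
d/d_R = (1.16 × 10⁵) / (1.458 × 10⁵) = 0.796
Since d/d_R < 1, the body is inside the Roche limit.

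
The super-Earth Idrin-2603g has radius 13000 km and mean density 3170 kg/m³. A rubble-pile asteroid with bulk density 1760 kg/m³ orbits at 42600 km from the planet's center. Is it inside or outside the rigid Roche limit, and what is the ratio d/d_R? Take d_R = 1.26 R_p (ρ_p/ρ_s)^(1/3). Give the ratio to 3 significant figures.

outside; d/d_R ≈ 2.14

d_R = 1.26 × (13000 km) × (3170/1760)^(1/3) = 19930 km
d/d_R = (42600) / (19930) = 2.14
Since d/d_R > 1, the body is outside the Roche limit.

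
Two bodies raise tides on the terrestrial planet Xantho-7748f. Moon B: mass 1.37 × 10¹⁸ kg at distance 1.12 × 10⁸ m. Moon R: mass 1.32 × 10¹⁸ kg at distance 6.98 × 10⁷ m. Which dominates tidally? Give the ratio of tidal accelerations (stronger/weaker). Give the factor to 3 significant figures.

Moon R, by a factor of ≈ 3.98

Tidal stretch scales as M/d³; compute that for each body.
Moon B: (1.37 × 10¹⁸) / (1.12 × 10⁸)³ = 9.751 × 10⁻⁷
Moon R: (1.32 × 10¹⁸) / (6.98 × 10⁷)³ = 3.882 × 10⁻⁶
Ratio (larger/smaller) = 3.98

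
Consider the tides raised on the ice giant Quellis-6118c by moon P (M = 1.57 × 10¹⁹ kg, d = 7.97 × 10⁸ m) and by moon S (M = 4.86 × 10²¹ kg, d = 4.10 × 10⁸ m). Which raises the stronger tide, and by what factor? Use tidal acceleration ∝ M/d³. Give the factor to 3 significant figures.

The tide-raising term goes as M/d³ (the gradient of a 1/d² field).
Moon P: (1.57 × 10¹⁹) / (7.97 × 10⁸)³ = 3.101 × 10⁻⁸
Moon S: (4.86 × 10²¹) / (4.10 × 10⁸)³ = 7.052 × 10⁻⁵
Ratio (larger/smaller) = 2270

Moon S, by a factor of ≈ 2270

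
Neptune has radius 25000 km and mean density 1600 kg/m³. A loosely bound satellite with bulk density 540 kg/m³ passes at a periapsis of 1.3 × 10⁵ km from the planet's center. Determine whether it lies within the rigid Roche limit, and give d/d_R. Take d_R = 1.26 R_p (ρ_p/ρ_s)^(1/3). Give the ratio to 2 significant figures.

outside; d/d_R ≈ 2.9

d_R = 1.26 × (25000 km) × (1600/540)^(1/3) = 45240 km
d/d_R = (1.3 × 10⁵) / (45240) = 2.9
Since d/d_R > 1, the body is outside the Roche limit.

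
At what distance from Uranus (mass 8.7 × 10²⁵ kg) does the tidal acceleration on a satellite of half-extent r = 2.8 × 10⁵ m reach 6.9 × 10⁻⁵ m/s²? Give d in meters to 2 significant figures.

2GMr/d³ = a_tidal  ⇒  d = (2GMr / a_tidal)^(1/3)
d = (2 × 6.674×10⁻¹¹ × (8.7 × 10²⁵) × (2.8 × 10⁵) / (6.9 × 10⁻⁵))^(1/3)
  = 3.6 × 10⁸ m

3.6 × 10⁸ m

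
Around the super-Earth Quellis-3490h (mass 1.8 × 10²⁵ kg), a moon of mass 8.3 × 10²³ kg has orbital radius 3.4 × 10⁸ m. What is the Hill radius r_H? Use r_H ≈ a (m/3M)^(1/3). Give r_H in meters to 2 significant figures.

r_H ≈ a (m/3M)^(1/3)
    = (3.4 × 10⁸) × (8.3 × 10²³ / (3 × 1.8 × 10²⁵))^(1/3)
    = 8.5 × 10⁷ m

8.5 × 10⁷ m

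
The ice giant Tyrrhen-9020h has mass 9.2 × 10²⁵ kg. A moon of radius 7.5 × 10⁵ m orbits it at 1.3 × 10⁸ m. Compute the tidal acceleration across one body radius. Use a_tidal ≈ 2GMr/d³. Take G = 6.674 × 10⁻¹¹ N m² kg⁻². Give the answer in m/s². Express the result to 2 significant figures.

4.2 × 10⁻³ m/s²

Δa = 2GMr/d³
   = 2 × (6.674 × 10⁻¹¹) × (9.2 × 10²⁵) × (7.5 × 10⁵) / (1.3 × 10⁸)³
   = 4.2 × 10⁻³ m/s²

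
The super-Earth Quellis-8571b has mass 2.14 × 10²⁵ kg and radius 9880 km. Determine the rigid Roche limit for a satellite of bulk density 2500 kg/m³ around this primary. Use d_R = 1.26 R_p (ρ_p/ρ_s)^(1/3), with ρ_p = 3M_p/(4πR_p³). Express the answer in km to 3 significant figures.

16000 km

ρ_p = 3M_p/(4πR_p³) = 3 × (2.14 × 10²⁵) / (4π × (9.88 × 10⁶ m)³) = 5300 kg/m³
d_R = 1.26 × 9880 km × (5300/2500)^(1/3)
    = 16000 km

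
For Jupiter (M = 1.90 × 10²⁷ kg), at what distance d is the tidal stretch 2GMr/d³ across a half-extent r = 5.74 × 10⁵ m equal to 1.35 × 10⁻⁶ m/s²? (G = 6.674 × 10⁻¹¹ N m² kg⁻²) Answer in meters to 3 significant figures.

2GMr/d³ = a_tidal  ⇒  d = (2GMr / a_tidal)^(1/3)
d = (2 × 6.674×10⁻¹¹ × (1.90 × 10²⁷) × (5.74 × 10⁵) / (1.35 × 10⁻⁶))^(1/3)
  = 4.76 × 10⁹ m

4.76 × 10⁹ m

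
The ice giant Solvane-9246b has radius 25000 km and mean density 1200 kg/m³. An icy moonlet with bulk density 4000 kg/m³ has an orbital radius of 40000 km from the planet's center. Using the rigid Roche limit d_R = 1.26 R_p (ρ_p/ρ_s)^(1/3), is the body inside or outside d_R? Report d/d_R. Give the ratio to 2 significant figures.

outside; d/d_R ≈ 1.9

d_R = 1.26 × (25000 km) × (1200/4000)^(1/3) = 21090 km
d/d_R = (40000) / (21090) = 1.9
Since d/d_R > 1, the body is outside the Roche limit.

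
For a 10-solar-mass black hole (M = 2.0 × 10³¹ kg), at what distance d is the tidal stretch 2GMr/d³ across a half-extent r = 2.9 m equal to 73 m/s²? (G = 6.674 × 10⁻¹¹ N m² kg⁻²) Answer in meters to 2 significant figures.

2GMr/d³ = a_tidal  ⇒  d = (2GMr / a_tidal)^(1/3)
d = (2 × 6.674×10⁻¹¹ × (2.0 × 10³¹) × (2.9) / (73))^(1/3)
  = 4.7 × 10⁶ m

4.7 × 10⁶ m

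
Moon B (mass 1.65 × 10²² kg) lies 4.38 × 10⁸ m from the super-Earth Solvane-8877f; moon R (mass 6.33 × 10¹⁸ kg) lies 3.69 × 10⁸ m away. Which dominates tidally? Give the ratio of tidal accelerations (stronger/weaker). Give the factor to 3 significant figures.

Compare M/d³ for the two perturbers:
Moon B: (1.65 × 10²²) / (4.38 × 10⁸)³ = 1.964 × 10⁻⁴
Moon R: (6.33 × 10¹⁸) / (3.69 × 10⁸)³ = 1.260 × 10⁻⁷
Ratio (larger/smaller) = 1560

Moon B, by a factor of ≈ 1560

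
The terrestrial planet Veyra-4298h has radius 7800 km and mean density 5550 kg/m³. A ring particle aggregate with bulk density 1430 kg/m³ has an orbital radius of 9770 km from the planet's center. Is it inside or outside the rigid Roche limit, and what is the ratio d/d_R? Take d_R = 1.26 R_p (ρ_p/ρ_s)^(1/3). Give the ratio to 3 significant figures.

d_R = 1.26 × (7800 km) × (5550/1430)^(1/3) = 15440 km
d/d_R = (9770) / (15440) = 0.633
Since d/d_R < 1, the body is inside the Roche limit.

inside; d/d_R ≈ 0.633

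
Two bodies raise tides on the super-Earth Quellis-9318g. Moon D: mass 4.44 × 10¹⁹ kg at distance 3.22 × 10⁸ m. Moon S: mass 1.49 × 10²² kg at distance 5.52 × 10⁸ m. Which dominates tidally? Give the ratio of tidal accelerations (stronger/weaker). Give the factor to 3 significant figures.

Moon S, by a factor of ≈ 66.6

The tide-raising term goes as M/d³ (the gradient of a 1/d² field).
Moon D: (4.44 × 10¹⁹) / (3.22 × 10⁸)³ = 1.330 × 10⁻⁶
Moon S: (1.49 × 10²²) / (5.52 × 10⁸)³ = 8.859 × 10⁻⁵
Ratio (larger/smaller) = 66.6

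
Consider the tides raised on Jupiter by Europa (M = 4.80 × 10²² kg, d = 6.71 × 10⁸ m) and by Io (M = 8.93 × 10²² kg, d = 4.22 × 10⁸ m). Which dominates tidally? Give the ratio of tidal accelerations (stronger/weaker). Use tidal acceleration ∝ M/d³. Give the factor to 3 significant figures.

Io, by a factor of ≈ 7.48

Compare M/d³ for the two perturbers:
Europa: (4.80 × 10²²) / (6.71 × 10⁸)³ = 1.589 × 10⁻⁴
Io: (8.93 × 10²²) / (4.22 × 10⁸)³ = 1.188 × 10⁻³
Ratio (larger/smaller) = 7.48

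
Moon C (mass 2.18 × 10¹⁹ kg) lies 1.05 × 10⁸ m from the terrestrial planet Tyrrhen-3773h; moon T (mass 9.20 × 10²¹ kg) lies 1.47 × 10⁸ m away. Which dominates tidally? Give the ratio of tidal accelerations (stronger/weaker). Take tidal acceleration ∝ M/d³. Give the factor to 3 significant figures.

Moon T, by a factor of ≈ 154

Tidal stretch scales as M/d³; compute that for each body.
Moon C: (2.18 × 10¹⁹) / (1.05 × 10⁸)³ = 1.883 × 10⁻⁵
Moon T: (9.20 × 10²¹) / (1.47 × 10⁸)³ = 2.896 × 10⁻³
Ratio (larger/smaller) = 154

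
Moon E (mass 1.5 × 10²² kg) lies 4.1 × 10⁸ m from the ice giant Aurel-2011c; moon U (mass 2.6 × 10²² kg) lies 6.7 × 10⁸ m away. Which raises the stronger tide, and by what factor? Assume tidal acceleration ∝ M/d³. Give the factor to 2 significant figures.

Tidal stretch scales as M/d³; compute that for each body.
Moon E: (1.5 × 10²²) / (4.1 × 10⁸)³ = 2.176 × 10⁻⁴
Moon U: (2.6 × 10²²) / (6.7 × 10⁸)³ = 8.645 × 10⁻⁵
Ratio (larger/smaller) = 2.5

Moon E, by a factor of ≈ 2.5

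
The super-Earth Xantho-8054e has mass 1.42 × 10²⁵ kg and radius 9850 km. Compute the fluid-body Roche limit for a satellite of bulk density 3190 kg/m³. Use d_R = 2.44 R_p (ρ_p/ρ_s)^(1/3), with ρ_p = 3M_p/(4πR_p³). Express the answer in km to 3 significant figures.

24900 km

ρ_p = 3M_p/(4πR_p³) = 3 × (1.42 × 10²⁵) / (4π × (9.85 × 10⁶ m)³) = 3550 kg/m³
d_R = 2.44 × 9850 km × (3550/3190)^(1/3)
    = 24900 km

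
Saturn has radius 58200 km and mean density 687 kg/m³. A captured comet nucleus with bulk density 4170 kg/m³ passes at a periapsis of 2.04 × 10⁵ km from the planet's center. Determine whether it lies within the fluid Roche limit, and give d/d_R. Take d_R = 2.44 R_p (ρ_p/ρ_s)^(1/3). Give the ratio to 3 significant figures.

outside; d/d_R ≈ 2.62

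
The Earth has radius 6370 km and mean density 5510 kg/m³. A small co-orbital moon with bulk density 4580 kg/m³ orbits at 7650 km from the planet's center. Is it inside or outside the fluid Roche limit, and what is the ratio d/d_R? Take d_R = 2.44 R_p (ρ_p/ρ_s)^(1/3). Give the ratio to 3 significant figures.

inside; d/d_R ≈ 0.463

d_R = 2.44 × (6370 km) × (5510/4580)^(1/3) = 16530 km
d/d_R = (7650) / (16530) = 0.463
Since d/d_R < 1, the body is inside the Roche limit.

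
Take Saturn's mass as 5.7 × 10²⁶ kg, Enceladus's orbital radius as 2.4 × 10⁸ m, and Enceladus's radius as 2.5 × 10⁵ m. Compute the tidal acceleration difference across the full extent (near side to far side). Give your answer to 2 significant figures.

2.8 × 10⁻³ m/s²

Near-to-far spans 2r, so the tidal difference is twice the near-to-center value: 4GMr/d³.
Δa = 4GMr/d³
   = 4 × (6.674 × 10⁻¹¹) × (5.7 × 10²⁶) × (2.5 × 10⁵) / (2.4 × 10⁸)³
   = 2.8 × 10⁻³ m/s²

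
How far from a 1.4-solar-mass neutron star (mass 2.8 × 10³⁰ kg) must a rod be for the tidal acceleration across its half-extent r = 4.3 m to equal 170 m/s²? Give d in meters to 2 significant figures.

2GMr/d³ = a_tidal  ⇒  d = (2GMr / a_tidal)^(1/3)
d = (2 × 6.674×10⁻¹¹ × (2.8 × 10³⁰) × (4.3) / (170))^(1/3)
  = 2.1 × 10⁶ m

2.1 × 10⁶ m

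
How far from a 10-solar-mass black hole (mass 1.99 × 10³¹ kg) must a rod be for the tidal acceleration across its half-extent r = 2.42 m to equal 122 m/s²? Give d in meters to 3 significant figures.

2GMr/d³ = a_tidal  ⇒  d = (2GMr / a_tidal)^(1/3)
d = (2 × 6.674×10⁻¹¹ × (1.99 × 10³¹) × (2.42) / (122))^(1/3)
  = 3.75 × 10⁶ m

3.75 × 10⁶ m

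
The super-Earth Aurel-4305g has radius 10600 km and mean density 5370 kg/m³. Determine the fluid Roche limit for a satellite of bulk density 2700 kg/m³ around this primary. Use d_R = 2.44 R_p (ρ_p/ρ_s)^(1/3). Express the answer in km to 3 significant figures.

d_R = 2.44 × 10600 km × (5370/2700)^(1/3)
    = 32500 km

32500 km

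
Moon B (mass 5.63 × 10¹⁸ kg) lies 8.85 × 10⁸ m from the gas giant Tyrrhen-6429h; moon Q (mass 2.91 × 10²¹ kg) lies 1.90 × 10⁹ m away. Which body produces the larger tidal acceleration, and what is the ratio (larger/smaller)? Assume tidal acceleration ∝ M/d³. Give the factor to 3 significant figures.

Moon Q, by a factor of ≈ 52.2

Compare M/d³ for the two perturbers:
Moon B: (5.63 × 10¹⁸) / (8.85 × 10⁸)³ = 8.122 × 10⁻⁹
Moon Q: (2.91 × 10²¹) / (1.90 × 10⁹)³ = 4.243 × 10⁻⁷
Ratio (larger/smaller) = 52.2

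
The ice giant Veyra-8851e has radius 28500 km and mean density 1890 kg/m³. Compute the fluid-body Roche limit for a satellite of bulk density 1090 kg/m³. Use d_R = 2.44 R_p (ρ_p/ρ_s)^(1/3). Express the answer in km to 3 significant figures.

83500 km

d_R = 2.44 × 28500 km × (1890/1090)^(1/3)
    = 83500 km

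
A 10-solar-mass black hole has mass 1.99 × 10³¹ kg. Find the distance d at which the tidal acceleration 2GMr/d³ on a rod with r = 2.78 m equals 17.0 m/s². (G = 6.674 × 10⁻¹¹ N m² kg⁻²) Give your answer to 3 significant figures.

2GMr/d³ = a_tidal  ⇒  d = (2GMr / a_tidal)^(1/3)
d = (2 × 6.674×10⁻¹¹ × (1.99 × 10³¹) × (2.78) / (17.0))^(1/3)
  = 7.57 × 10⁶ m

7.57 × 10⁶ m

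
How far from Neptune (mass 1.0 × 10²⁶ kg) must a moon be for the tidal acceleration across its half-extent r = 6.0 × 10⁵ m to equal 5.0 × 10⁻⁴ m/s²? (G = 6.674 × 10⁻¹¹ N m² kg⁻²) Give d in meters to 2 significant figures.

2GMr/d³ = a_tidal  ⇒  d = (2GMr / a_tidal)^(1/3)
d = (2 × 6.674×10⁻¹¹ × (1.0 × 10²⁶) × (6.0 × 10⁵) / (5.0 × 10⁻⁴))^(1/3)
  = 2.5 × 10⁸ m

2.5 × 10⁸ m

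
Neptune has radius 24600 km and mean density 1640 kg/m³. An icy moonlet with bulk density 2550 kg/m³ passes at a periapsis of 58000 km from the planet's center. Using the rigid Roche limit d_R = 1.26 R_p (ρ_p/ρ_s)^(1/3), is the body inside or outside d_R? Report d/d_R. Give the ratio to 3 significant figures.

outside; d/d_R ≈ 2.17

d_R = 1.26 × (24600 km) × (1640/2550)^(1/3) = 26760 km
d/d_R = (58000) / (26760) = 2.17
Since d/d_R > 1, the body is outside the Roche limit.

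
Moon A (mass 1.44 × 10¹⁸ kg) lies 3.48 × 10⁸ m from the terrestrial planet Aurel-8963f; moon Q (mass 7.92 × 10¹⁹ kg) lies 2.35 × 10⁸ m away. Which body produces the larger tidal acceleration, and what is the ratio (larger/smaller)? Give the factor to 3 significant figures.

Moon Q, by a factor of ≈ 179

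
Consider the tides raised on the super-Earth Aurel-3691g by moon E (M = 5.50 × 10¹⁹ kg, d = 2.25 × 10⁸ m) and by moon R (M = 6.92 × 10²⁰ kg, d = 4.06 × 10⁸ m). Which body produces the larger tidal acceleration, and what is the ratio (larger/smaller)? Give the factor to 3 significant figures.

Tidal acceleration ∝ M/d³, so compare M/d³ for each.
Moon E: (5.50 × 10¹⁹) / (2.25 × 10⁸)³ = 4.829 × 10⁻⁶
Moon R: (6.92 × 10²⁰) / (4.06 × 10⁸)³ = 1.034 × 10⁻⁵
Ratio (larger/smaller) = 2.14

Moon R, by a factor of ≈ 2.14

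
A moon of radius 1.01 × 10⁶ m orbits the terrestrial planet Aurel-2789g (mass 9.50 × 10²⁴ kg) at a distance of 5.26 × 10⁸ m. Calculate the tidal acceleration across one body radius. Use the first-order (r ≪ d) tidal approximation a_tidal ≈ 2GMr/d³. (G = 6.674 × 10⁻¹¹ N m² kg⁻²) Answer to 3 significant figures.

a_tidal = 2GMr/d³
        = 2 × (6.674 × 10⁻¹¹) × (9.50 × 10²⁴) × (1.01 × 10⁶) / (5.26 × 10⁸)³
        = 8.80 × 10⁻⁶ m/s²

8.80 × 10⁻⁶ m/s²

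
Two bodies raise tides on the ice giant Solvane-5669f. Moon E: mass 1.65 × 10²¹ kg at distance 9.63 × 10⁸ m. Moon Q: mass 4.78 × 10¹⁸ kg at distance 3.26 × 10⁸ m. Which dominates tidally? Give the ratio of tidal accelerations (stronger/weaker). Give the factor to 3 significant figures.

Moon E, by a factor of ≈ 13.4

Tidal stretch scales as M/d³; compute that for each body.
Moon E: (1.65 × 10²¹) / (9.63 × 10⁸)³ = 1.848 × 10⁻⁶
Moon Q: (4.78 × 10¹⁸) / (3.26 × 10⁸)³ = 1.380 × 10⁻⁷
Ratio (larger/smaller) = 13.4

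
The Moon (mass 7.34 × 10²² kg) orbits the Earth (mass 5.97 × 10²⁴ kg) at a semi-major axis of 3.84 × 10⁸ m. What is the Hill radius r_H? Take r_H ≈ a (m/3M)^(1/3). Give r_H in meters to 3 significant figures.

6.15 × 10⁷ m

r_H ≈ a (m/3M)^(1/3)
    = (3.84 × 10⁸) × (7.34 × 10²² / (3 × 5.97 × 10²⁴))^(1/3)
    = 6.15 × 10⁷ m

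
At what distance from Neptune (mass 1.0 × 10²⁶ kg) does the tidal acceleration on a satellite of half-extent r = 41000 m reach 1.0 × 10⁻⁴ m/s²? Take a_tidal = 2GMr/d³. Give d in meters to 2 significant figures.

1.8 × 10⁸ m

2GMr/d³ = a_tidal  ⇒  d = (2GMr / a_tidal)^(1/3)
d = (2 × 6.674×10⁻¹¹ × (1.0 × 10²⁶) × (41000) / (1.0 × 10⁻⁴))^(1/3)
  = 1.8 × 10⁸ m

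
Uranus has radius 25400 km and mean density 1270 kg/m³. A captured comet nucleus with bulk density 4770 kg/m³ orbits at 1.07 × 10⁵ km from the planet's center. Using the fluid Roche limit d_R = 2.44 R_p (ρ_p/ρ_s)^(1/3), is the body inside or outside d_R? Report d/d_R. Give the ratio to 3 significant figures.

outside; d/d_R ≈ 2.68

d_R = 2.44 × (25400 km) × (1270/4770)^(1/3) = 39870 km
d/d_R = (1.07 × 10⁵) / (39870) = 2.68
Since d/d_R > 1, the body is outside the Roche limit.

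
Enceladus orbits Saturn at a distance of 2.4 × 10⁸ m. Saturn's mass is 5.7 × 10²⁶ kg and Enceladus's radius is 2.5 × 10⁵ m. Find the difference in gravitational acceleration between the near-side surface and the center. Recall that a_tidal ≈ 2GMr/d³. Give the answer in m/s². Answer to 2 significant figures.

a_tidal = 2GMr/d³
        = 2 × (6.674 × 10⁻¹¹) × (5.7 × 10²⁶) × (2.5 × 10⁵) / (2.4 × 10⁸)³
        = 1.4 × 10⁻³ m/s²

1.4 × 10⁻³ m/s²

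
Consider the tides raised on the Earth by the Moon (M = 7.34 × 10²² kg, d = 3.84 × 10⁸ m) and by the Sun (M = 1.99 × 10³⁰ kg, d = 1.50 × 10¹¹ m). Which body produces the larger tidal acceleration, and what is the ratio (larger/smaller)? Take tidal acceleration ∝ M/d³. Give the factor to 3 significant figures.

Compare M/d³ for the two perturbers:
The Moon: (7.34 × 10²²) / (3.84 × 10⁸)³ = 1.296 × 10⁻³
The Sun: (1.99 × 10³⁰) / (1.50 × 10¹¹)³ = 5.896 × 10⁻⁴
Ratio (larger/smaller) = 2.20

The Moon, by a factor of ≈ 2.20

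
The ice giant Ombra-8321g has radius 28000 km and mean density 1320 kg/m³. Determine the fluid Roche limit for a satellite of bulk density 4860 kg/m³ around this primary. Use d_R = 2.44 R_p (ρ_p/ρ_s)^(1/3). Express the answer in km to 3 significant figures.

44200 km

d_R = 2.44 × 28000 km × (1320/4860)^(1/3)
    = 44200 km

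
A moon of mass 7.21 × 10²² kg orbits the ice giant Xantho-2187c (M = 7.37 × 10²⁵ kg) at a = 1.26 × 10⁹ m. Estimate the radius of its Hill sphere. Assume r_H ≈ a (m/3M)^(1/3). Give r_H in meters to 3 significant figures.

8.67 × 10⁷ m

r_H ≈ a (m/3M)^(1/3)
    = (1.26 × 10⁹) × (7.21 × 10²² / (3 × 7.37 × 10²⁵))^(1/3)
    = 8.67 × 10⁷ m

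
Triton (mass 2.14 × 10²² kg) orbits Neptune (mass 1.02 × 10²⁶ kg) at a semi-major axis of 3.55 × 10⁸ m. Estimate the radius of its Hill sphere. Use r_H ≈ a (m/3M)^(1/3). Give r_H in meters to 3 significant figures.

1.46 × 10⁷ m

r_H ≈ a (m/3M)^(1/3)
    = (3.55 × 10⁸) × (2.14 × 10²² / (3 × 1.02 × 10²⁶))^(1/3)
    = 1.46 × 10⁷ m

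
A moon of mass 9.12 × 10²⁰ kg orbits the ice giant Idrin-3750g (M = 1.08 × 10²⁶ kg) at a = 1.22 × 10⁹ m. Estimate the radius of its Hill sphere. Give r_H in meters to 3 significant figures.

r_H ≈ a (m/3M)^(1/3)
    = (1.22 × 10⁹) × (9.12 × 10²⁰ / (3 × 1.08 × 10²⁶))^(1/3)
    = 1.72 × 10⁷ m

1.72 × 10⁷ m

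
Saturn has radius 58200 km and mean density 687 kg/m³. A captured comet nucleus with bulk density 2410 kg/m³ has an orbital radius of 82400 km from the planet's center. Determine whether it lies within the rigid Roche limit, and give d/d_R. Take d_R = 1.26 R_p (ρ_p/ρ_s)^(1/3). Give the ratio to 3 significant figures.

outside; d/d_R ≈ 1.71

d_R = 1.26 × (58200 km) × (687/2410)^(1/3) = 48260 km
d/d_R = (82400) / (48260) = 1.71
Since d/d_R > 1, the body is outside the Roche limit.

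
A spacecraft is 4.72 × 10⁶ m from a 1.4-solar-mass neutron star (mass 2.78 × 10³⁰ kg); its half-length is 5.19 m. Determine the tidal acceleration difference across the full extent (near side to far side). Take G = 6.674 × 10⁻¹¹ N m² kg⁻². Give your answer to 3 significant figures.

3.66 × 10¹ m/s²

Differencing GM/(d−r)² and GM/(d+r)² to first order in r/d gives 4GMr/d³.
Δa = 4GMr/d³
   = 4 × (6.674 × 10⁻¹¹) × (2.78 × 10³⁰) × (5.19) / (4.72 × 10⁶)³
   = 3.66 × 10¹ m/s²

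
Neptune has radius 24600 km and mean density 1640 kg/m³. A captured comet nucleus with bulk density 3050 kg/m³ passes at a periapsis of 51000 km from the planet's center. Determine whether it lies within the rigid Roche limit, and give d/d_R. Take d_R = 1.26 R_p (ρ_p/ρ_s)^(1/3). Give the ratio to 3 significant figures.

d_R = 1.26 × (24600 km) × (1640/3050)^(1/3) = 25210 km
d/d_R = (51000) / (25210) = 2.02
Since d/d_R > 1, the body is outside the Roche limit.

outside; d/d_R ≈ 2.02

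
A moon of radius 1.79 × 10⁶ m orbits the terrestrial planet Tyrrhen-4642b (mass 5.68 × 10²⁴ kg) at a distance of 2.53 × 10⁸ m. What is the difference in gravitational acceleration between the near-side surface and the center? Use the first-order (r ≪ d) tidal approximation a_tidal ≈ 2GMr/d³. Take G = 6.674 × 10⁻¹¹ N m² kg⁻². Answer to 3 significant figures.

8.38 × 10⁻⁵ m/s²

a_tidal = 2GMr/d³
        = 2 × (6.674 × 10⁻¹¹) × (5.68 × 10²⁴) × (1.79 × 10⁶) / (2.53 × 10⁸)³
        = 8.38 × 10⁻⁵ m/s²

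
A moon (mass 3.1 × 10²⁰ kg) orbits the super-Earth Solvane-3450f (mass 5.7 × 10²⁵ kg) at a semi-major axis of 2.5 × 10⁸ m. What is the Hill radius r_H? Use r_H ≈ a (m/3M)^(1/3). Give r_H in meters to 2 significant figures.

3.0 × 10⁶ m

r_H ≈ a (m/3M)^(1/3)
    = (2.5 × 10⁸) × (3.1 × 10²⁰ / (3 × 5.7 × 10²⁵))^(1/3)
    = 3.0 × 10⁶ m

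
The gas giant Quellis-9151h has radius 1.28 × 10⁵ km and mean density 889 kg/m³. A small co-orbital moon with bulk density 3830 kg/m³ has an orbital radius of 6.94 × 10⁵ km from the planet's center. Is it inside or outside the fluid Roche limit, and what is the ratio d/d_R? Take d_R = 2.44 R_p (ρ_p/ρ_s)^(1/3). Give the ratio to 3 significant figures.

d_R = 2.44 × (1.28 × 10⁵ km) × (889/3830)^(1/3) = 1.919 × 10⁵ km
d/d_R = (6.94 × 10⁵) / (1.919 × 10⁵) = 3.62
Since d/d_R > 1, the body is outside the Roche limit.

outside; d/d_R ≈ 3.62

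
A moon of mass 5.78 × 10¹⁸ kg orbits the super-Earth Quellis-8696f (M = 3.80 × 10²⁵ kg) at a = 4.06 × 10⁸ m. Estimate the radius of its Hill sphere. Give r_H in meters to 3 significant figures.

r_H ≈ a (m/3M)^(1/3)
    = (4.06 × 10⁸) × (5.78 × 10¹⁸ / (3 × 3.80 × 10²⁵))^(1/3)
    = 1.50 × 10⁶ m

1.50 × 10⁶ m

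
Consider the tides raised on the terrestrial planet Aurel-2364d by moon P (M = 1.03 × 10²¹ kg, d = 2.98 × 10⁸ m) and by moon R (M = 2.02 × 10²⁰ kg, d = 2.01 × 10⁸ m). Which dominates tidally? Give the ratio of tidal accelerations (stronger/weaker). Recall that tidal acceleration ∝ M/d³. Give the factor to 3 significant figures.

Tidal acceleration ∝ M/d³, so compare M/d³ for each.
Moon P: (1.03 × 10²¹) / (2.98 × 10⁸)³ = 3.892 × 10⁻⁵
Moon R: (2.02 × 10²⁰) / (2.01 × 10⁸)³ = 2.488 × 10⁻⁵
Ratio (larger/smaller) = 1.56

Moon P, by a factor of ≈ 1.56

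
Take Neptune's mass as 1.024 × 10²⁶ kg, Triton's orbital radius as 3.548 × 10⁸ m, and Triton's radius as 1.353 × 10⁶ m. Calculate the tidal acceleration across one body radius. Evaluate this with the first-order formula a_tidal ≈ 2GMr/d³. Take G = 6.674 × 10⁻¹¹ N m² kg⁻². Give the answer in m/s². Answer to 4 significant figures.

4.141 × 10⁻⁴ m/s²

Δg = 2GMr/d³
   = 2 × (6.674 × 10⁻¹¹) × (1.024 × 10²⁶) × (1.353 × 10⁶) / (3.548 × 10⁸)³
   = 4.141 × 10⁻⁴ m/s²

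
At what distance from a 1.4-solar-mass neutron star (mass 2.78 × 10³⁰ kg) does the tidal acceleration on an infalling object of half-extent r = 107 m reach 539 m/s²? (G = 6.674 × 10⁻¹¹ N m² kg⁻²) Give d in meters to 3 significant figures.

4.19 × 10⁶ m

2GMr/d³ = a_tidal  ⇒  d = (2GMr / a_tidal)^(1/3)
d = (2 × 6.674×10⁻¹¹ × (2.78 × 10³⁰) × (107) / (539))^(1/3)
  = 4.19 × 10⁶ m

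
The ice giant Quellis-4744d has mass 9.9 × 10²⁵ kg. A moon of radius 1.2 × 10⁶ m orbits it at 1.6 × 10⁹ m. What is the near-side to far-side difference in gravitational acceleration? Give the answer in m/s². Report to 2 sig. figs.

7.7 × 10⁻⁶ m/s²

The field gradient is 2GM/d³; across the full diameter 2r the difference is 4GMr/d³.
Δa = 4GMr/d³
   = 4 × (6.674 × 10⁻¹¹) × (9.9 × 10²⁵) × (1.2 × 10⁶) / (1.6 × 10⁹)³
   = 7.7 × 10⁻⁶ m/s²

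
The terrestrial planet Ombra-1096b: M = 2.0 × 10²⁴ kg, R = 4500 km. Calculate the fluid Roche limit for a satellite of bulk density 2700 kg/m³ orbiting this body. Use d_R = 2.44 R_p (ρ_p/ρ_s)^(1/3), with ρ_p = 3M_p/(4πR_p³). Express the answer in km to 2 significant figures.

ρ_p = 3M_p/(4πR_p³) = 3 × (2.0 × 10²⁴) / (4π × (4.5 × 10⁶ m)³) = 5200 kg/m³
d_R = 2.44 × 4500 km × (5200/2700)^(1/3)
    = 14000 km

14000 km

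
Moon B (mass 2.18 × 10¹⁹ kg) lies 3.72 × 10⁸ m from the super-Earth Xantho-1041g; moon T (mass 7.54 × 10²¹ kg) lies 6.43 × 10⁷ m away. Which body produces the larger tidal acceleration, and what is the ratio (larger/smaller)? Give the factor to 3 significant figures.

Moon T, by a factor of ≈ 67000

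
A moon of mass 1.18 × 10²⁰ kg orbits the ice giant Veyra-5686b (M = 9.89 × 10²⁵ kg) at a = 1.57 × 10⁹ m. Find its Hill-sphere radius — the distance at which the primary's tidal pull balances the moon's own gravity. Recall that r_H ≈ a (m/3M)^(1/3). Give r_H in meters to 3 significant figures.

1.15 × 10⁷ m

r_H ≈ a (m/3M)^(1/3)
    = (1.57 × 10⁹) × (1.18 × 10²⁰ / (3 × 9.89 × 10²⁵))^(1/3)
    = 1.15 × 10⁷ m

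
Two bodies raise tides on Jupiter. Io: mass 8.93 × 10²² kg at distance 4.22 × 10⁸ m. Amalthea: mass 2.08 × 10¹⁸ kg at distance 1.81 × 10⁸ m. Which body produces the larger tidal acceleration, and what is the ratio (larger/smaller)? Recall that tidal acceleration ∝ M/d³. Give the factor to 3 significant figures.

The tide-raising term goes as M/d³ (the gradient of a 1/d² field).
Io: (8.93 × 10²²) / (4.22 × 10⁸)³ = 1.188 × 10⁻³
Amalthea: (2.08 × 10¹⁸) / (1.81 × 10⁸)³ = 3.508 × 10⁻⁷
Ratio (larger/smaller) = 3390

Io, by a factor of ≈ 3390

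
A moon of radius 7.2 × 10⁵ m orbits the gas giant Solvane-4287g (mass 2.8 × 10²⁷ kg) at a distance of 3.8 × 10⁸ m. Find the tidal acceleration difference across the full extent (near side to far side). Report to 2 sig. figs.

Δa = 4GMr/d³
   = 4 × (6.674 × 10⁻¹¹) × (2.8 × 10²⁷) × (7.2 × 10⁵) / (3.8 × 10⁸)³
   = 9.8 × 10⁻³ m/s²

9.8 × 10⁻³ m/s²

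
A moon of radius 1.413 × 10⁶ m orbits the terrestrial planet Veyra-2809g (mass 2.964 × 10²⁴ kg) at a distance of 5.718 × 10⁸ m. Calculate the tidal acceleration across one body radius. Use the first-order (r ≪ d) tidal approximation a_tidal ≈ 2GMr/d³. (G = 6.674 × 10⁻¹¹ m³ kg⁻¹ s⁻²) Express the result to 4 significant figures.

Differencing GM/(d−r)² and GM/d² to first order in r/d gives 2GMr/d³.
Δg = 2GMr/d³
   = 2 × (6.674 × 10⁻¹¹) × (2.964 × 10²⁴) × (1.413 × 10⁶) / (5.718 × 10⁸)³
   = 2.990 × 10⁻⁶ m/s²

2.990 × 10⁻⁶ m/s²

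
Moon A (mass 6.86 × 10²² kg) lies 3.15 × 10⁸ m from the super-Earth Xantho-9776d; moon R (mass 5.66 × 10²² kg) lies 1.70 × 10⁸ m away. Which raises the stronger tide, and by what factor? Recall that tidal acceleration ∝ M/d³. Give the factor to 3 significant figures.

Tidal acceleration ∝ M/d³, so compare M/d³ for each.
Moon A: (6.86 × 10²²) / (3.15 × 10⁸)³ = 2.195 × 10⁻³
Moon R: (5.66 × 10²²) / (1.70 × 10⁸)³ = 1.152 × 10⁻²
Ratio (larger/smaller) = 5.25

Moon R, by a factor of ≈ 5.25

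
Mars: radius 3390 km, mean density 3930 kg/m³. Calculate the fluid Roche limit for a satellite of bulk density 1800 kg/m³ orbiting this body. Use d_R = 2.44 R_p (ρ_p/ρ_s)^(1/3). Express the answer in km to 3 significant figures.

10700 km

d_R = 2.44 × 3390 km × (3930/1800)^(1/3)
    = 10700 km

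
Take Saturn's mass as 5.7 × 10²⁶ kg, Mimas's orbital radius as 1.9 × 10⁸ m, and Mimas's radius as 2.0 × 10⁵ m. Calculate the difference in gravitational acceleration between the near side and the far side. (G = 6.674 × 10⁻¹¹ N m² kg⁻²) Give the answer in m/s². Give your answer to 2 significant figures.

Δg = 4GMr/d³
   = 4 × (6.674 × 10⁻¹¹) × (5.7 × 10²⁶) × (2.0 × 10⁵) / (1.9 × 10⁸)³
   = 4.4 × 10⁻³ m/s²

4.4 × 10⁻³ m/s²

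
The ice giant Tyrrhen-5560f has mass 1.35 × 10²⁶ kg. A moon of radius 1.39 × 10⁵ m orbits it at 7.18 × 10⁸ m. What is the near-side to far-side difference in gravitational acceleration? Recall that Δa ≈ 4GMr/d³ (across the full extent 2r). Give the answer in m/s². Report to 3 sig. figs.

a_tidal = 4GMr/d³
        = 4 × (6.674 × 10⁻¹¹) × (1.35 × 10²⁶) × (1.39 × 10⁵) / (7.18 × 10⁸)³
        = 1.35 × 10⁻⁵ m/s²

1.35 × 10⁻⁵ m/s²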